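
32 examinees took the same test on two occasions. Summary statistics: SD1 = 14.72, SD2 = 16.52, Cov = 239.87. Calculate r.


r = cov(X,Y) / (SD_X * SD_Y)
r = 239.87 / (14.72 * 16.52)
r = 239.87 / 243.1744
r = 0.9864

0.9864


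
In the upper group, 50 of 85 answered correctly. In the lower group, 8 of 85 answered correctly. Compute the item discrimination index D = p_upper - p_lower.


p_upper = 50/85 = 0.5882
p_lower = 8/85 = 0.0941
D = 0.5882 - 0.0941 = 0.4941

0.4941


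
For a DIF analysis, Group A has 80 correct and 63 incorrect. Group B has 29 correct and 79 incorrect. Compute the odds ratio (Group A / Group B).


Odds_A = 80/63 = 1.2698
Odds_B = 29/79 = 0.3671
OR = Odds_A / Odds_B = 1.2698 / 0.3671
Exactly, OR = (80 * 79) / (63 * 29) = 6320 / 1827
OR = 3.4592

3.4592


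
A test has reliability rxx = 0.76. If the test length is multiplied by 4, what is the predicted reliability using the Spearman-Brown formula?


r_new = (n * rxx) / (1 + (n-1) * rxx)
r_new = (4 * 0.76) / (1 + 3 * 0.76)
r_new = 3.04 / 3.28
r_new = 0.9268

0.9268


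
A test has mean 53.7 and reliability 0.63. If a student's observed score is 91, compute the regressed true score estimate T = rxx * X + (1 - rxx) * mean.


T_est = rxx * X + (1 - rxx) * mean
T_est = 0.63 * 91 + 0.37 * 53.7
T_est = 57.33 + 19.869
T_est = 77.199

77.199


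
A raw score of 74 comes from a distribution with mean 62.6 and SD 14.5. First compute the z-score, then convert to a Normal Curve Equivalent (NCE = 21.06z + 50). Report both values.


z = (X - mean) / SD = (74 - 62.6) / 14.5
z = 11.4 / 14.5
z = 0.7862
NCE = NCE = 21.06z + 50
Carry z at full precision (z = 11.4 / 14.5) into the conversion:
NCE = 21.06 * (11.4 / 14.5) + 50 = 240.084 / 14.5 + 50
NCE = 16.5575 + 50
NCE = 66.5575

66.5575


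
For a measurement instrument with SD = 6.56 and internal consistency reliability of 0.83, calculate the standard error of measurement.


SEM = SD * sqrt(1 - rxx)
SEM = 6.56 * sqrt(1 - 0.83)
SEM = 6.56 * sqrt(0.17) = 6.56 * 0.412311
SEM = 2.7048

2.7048


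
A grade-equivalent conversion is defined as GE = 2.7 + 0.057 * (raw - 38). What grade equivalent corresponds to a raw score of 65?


raw - median = 65 - 38 = 27
slope * diff = 0.057 * 27 = 1.539
GE = 2.7 + 1.539
GE = 4.239

4.239


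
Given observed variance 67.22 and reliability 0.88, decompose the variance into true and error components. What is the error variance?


var_true = rxx * var_obs = 0.88 * 67.22 = 59.1536
var_error = var_obs - var_true
var_error = 67.22 - 59.1536
var_error = 8.0664

8.0664


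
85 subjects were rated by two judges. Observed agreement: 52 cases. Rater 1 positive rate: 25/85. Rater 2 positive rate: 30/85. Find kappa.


P_o = 52/85 = 0.611765
P_e = (25*30 + 60*55) / 7225 = 0.560554
kappa = (P_o - P_e) / (1 - P_e)
kappa = (0.611765 - 0.560554) / (1 - 0.560554)
kappa = 0.1165

0.1165


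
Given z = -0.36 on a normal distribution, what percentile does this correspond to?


CDF(z) = 0.5 * (1 + erf(z/sqrt(2)))
erf(-0.2546) = -0.2812
CDF = 0.3594
Percentile rank = 0.3594 * 100 = 35.94

35.94


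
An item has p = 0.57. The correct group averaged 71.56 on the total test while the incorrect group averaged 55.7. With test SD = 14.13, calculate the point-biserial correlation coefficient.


q = 1 - p = 0.43
rpb = ((M1 - M0) / SD) * sqrt(p * q)
rpb = ((71.56 - 55.7) / 14.13) * sqrt(0.57 * 0.43)
rpb = 0.5557

0.5557


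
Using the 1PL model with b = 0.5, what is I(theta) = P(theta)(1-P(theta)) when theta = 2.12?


P = 1/(1+exp(-(2.12-0.5))) = 0.8348
I = P*(1-P) = 0.8348 * 0.1652
I = 0.1379

0.1379


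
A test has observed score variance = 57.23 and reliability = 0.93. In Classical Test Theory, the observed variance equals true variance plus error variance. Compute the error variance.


var_true = rxx * var_obs = 0.93 * 57.23 = 53.2239
var_error = var_obs - var_true
var_error = 57.23 - 53.2239
var_error = 4.0061

4.0061


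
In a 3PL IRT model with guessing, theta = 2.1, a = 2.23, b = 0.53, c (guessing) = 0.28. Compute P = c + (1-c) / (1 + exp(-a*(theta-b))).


logit = 2.23*(2.1 - 0.53) = 3.5011
P* = 1/(1 + exp(-3.5011)) = 0.9707
P = 0.28 + (1 - 0.28) * 0.9707
P = 0.9789

0.9789


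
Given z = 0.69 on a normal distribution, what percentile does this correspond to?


CDF(z) = 0.5 * (1 + erf(z/sqrt(2)))
erf(0.4879) = 0.5098
CDF = 0.7549
Percentile rank = 0.7549 * 100 = 75.49

75.49


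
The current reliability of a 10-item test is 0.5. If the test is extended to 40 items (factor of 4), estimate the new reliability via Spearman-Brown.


r_new = (n * rxx) / (1 + (n-1) * rxx)
r_new = (4 * 0.5) / (1 + 3 * 0.5)
r_new = 2.0 / 2.5
r_new = 0.8

0.8


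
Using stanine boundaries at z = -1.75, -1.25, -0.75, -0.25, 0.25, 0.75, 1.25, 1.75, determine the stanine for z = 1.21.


Stanine boundaries: [-1.75, -1.25, -0.75, -0.25, 0.25, 0.75, 1.25, 1.75]
z = 1.21
Check each boundary:
  z >= -1.75 -> could be stanine 2
  z >= -1.25 -> could be stanine 3
  z >= -0.75 -> could be stanine 4
  z >= -0.25 -> could be stanine 5
  z >= 0.25 -> could be stanine 6
  z >= 0.75 -> could be stanine 7
  z < 1.25
  z < 1.75
Highest qualifying boundary gives stanine = 7

7


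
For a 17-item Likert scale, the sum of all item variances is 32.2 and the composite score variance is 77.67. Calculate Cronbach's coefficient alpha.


alpha = (k/(k-1)) * (1 - sum(si^2)/s_total^2)
= (17/16) * (1 - 32.2/77.67)
alpha = 0.622

0.622


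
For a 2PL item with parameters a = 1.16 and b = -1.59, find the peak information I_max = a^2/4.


For 2PL, max info at theta = b = -1.59
I_max = a^2 / 4 = 1.16^2 / 4
= 1.3456 / 4
I_max = 0.3364

0.3364


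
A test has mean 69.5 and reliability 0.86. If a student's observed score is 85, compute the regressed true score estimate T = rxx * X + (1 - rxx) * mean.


T_est = rxx * X + (1 - rxx) * mean
T_est = 0.86 * 85 + 0.14 * 69.5
T_est = 73.1 + 9.73
T_est = 82.83

82.83


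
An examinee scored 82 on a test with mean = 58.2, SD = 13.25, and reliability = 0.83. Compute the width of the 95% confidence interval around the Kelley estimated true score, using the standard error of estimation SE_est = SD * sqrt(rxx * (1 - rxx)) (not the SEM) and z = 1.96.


True score estimate = 0.83*82 + 0.17*58.2 = 77.954
SE_est = SD * sqrt(rxx * (1 - rxx)) = 13.25 * sqrt(0.83 * 0.17) = 13.25 * sqrt(0.1411) = 4.977135
CI = T_est +/- z * SE_est, so width = 2 * z * SE_est = 2 * 1.96 * 4.977135
Width = 19.5104

19.5104


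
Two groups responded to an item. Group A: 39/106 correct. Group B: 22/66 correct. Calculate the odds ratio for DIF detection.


Odds_A = 39/67 = 0.5821
Odds_B = 22/44 = 0.5
OR = Odds_A / Odds_B = 0.5821 / 0.5
Exactly, OR = (39 * 44) / (67 * 22) = 1716 / 1474
OR = 1.1642

1.1642


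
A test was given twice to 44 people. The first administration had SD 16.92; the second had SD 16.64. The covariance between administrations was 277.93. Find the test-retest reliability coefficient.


r = cov(X,Y) / (SD_X * SD_Y)
r = 277.93 / (16.92 * 16.64)
r = 277.93 / 281.5488
r = 0.9871

0.9871


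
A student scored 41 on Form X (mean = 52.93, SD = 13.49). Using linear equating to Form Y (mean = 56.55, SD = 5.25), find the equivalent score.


slope = SD_Y / SD_X = 5.25 / 13.49 ~ 0.3892
intercept = mean_Y - slope * mean_X = 56.55 - (5.25 / 13.49) * 52.93 ~ 35.9509
Y = slope * X + intercept. To avoid rounding drift from the rounded slope/intercept, evaluate the equivalent form Y = mean_Y + SD_Y * (X - mean_X) / SD_X at full precision:
Y = 56.55 + 5.25 * (41 - 52.93) / 13.49
Y = 56.55 - 5.25 * 11.93 / 13.49
Y = 56.55 - 62.6325 / 13.49
Y = 56.55 - 4.6429
Y = 51.9071

51.9071


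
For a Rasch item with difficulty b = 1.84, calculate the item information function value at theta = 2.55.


P = 1/(1+exp(-(2.55-1.84))) = 0.6704
I = P*(1-P) = 0.6704 * 0.3296
I = 0.221

0.221


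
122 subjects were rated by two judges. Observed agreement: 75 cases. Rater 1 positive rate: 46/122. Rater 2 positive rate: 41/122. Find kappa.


P_o = 75/122 = 0.614754
P_e = (46*41 + 76*81) / 14884 = 0.540312
kappa = (P_o - P_e) / (1 - P_e)
kappa = (0.614754 - 0.540312) / (1 - 0.540312)
kappa = 0.1619

0.1619


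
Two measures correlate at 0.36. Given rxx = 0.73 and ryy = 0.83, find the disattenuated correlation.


r_corrected = rxy / sqrt(rxx * ryy)
= 0.36 / sqrt(0.73 * 0.83)
= 0.36 / sqrt(0.6059)
= 0.36 / 0.778396
r_corrected = 0.4625

0.4625


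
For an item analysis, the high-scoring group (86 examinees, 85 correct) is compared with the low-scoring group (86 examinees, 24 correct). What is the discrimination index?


p_upper = 85/86 = 0.9884
p_lower = 24/86 = 0.2791
D = 0.9884 - 0.2791 = 0.7093

0.7093


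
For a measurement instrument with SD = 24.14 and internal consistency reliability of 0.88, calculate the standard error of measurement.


SEM = SD * sqrt(1 - rxx)
SEM = 24.14 * sqrt(1 - 0.88)
SEM = 24.14 * sqrt(0.12) = 24.14 * 0.34641
SEM = 8.3623

8.3623


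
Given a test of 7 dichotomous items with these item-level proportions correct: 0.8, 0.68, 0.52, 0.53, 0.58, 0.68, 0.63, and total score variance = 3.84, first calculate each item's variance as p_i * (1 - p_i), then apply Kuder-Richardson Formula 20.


For each item, compute p_i * q_i:
  Item 1: 0.8 * 0.2 = 0.16
  Item 2: 0.68 * 0.32 = 0.2176
  Item 3: 0.52 * 0.48 = 0.2496
  Item 4: 0.53 * 0.47 = 0.2491
  Item 5: 0.58 * 0.42 = 0.2436
  Item 6: 0.68 * 0.32 = 0.2176
  Item 7: 0.63 * 0.37 = 0.2331
Sum(p_i * q_i) = 0.16 + 0.2176 + 0.2496 + 0.2491 + 0.2436 + 0.2176 + 0.2331 = 1.5706
KR-20 = (k/(k-1)) * (1 - Sum(p_i*q_i) / Var_total)
= (7/6) * (1 - 1.5706/3.84)
= 1.1667 * 0.591
KR-20 = 0.6895

0.6895


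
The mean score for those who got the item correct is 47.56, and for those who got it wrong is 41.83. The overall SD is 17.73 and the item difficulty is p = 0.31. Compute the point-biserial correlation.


q = 1 - p = 0.69
rpb = ((M1 - M0) / SD) * sqrt(p * q)
rpb = ((47.56 - 41.83) / 17.73) * sqrt(0.31 * 0.69)
rpb = 0.1495

0.1495


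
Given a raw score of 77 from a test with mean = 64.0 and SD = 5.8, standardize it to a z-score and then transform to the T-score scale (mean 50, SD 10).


z = (X - mean) / SD = (77 - 64.0) / 5.8
z = 13.0 / 5.8
z = 2.2414
T-score = T = 50 + 10z
Carry z at full precision (z = 13.0 / 5.8) into the conversion:
T-score = 50 + 10 * (13.0 / 5.8) = 50 + 130 / 5.8
T-score = 50 + 22.4138
T-score = 72.4138

72.4138


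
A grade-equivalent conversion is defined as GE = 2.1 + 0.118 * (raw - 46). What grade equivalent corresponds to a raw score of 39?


raw - median = 39 - 46 = -7
slope * diff = 0.118 * -7 = -0.826
GE = 2.1 + -0.826
GE = 1.274

1.274


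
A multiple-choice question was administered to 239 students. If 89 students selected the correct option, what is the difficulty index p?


Item difficulty p = number correct / total examinees
p = 89 / 239
p = 0.3724

0.3724


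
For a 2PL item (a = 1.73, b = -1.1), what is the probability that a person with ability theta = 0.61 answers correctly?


a*(theta - b) = 1.73 * (0.61 - -1.1) = 2.9583
exp(-2.9583) = 0.0519
P = 1 / (1 + 0.0519)
P = 0.9507

0.9507


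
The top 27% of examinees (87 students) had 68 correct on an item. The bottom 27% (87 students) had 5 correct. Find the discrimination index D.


p_upper = 68/87 = 0.7816
p_lower = 5/87 = 0.0575
D = 0.7816 - 0.0575 = 0.7241

0.7241


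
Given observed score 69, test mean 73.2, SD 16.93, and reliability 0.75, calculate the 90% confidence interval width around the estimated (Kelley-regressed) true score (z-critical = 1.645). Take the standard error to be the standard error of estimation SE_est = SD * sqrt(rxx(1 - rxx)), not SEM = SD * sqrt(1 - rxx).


True score estimate = 0.75*69 + 0.25*73.2 = 70.05
SE_est = SD * sqrt(rxx * (1 - rxx)) = 16.93 * sqrt(0.75 * 0.25) = 16.93 * sqrt(0.1875) = 7.330905
CI = T_est +/- z * SE_est, so width = 2 * z * SE_est = 2 * 1.645 * 7.330905
Width = 24.1187

24.1187


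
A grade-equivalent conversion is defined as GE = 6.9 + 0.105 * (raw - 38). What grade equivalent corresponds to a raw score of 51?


raw - median = 51 - 38 = 13
slope * diff = 0.105 * 13 = 1.365
GE = 6.9 + 1.365
GE = 8.265

8.265


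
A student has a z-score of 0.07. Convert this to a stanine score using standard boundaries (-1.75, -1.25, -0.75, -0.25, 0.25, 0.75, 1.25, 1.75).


Stanine boundaries: [-1.75, -1.25, -0.75, -0.25, 0.25, 0.75, 1.25, 1.75]
z = 0.07
Check each boundary:
  z >= -1.75 -> could be stanine 2
  z >= -1.25 -> could be stanine 3
  z >= -0.75 -> could be stanine 4
  z >= -0.25 -> could be stanine 5
  z < 0.25
  z < 0.75
  z < 1.25
  z < 1.75
Highest qualifying boundary gives stanine = 5

5


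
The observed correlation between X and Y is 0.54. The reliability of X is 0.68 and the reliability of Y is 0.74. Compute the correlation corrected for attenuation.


r_corrected = rxy / sqrt(rxx * ryy)
= 0.54 / sqrt(0.68 * 0.74)
= 0.54 / sqrt(0.5032)
= 0.54 / 0.709366
r_corrected = 0.7612

0.7612


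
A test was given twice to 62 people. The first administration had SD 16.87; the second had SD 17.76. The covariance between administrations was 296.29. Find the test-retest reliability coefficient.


r = cov(X,Y) / (SD_X * SD_Y)
r = 296.29 / (16.87 * 17.76)
r = 296.29 / 299.6112
r = 0.9889

0.9889


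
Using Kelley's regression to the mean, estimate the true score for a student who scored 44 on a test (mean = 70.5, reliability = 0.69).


T_est = rxx * X + (1 - rxx) * mean
T_est = 0.69 * 44 + 0.31 * 70.5
T_est = 30.36 + 21.855
T_est = 52.215

52.215


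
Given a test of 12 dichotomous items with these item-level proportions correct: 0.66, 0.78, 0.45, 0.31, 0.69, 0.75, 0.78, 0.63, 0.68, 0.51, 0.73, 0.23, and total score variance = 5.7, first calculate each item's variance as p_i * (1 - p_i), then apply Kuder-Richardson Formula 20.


For each item, compute p_i * q_i:
  Item 1: 0.66 * 0.34 = 0.2244
  Item 2: 0.78 * 0.22 = 0.1716
  Item 3: 0.45 * 0.55 = 0.2475
  Item 4: 0.31 * 0.69 = 0.2139
  Item 5: 0.69 * 0.31 = 0.2139
  Item 6: 0.75 * 0.25 = 0.1875
  Item 7: 0.78 * 0.22 = 0.1716
  Item 8: 0.63 * 0.37 = 0.2331
  Item 9: 0.68 * 0.32 = 0.2176
  Item 10: 0.51 * 0.49 = 0.2499
  Item 11: 0.73 * 0.27 = 0.1971
  Item 12: 0.23 * 0.77 = 0.1771
Sum(p_i * q_i) = 0.2244 + 0.1716 + 0.2475 + 0.2139 + 0.2139 + 0.1875 + 0.1716 + 0.2331 + 0.2176 + 0.2499 + 0.1971 + 0.1771 = 2.5052
KR-20 = (k/(k-1)) * (1 - Sum(p_i*q_i) / Var_total)
= (12/11) * (1 - 2.5052/5.7)
= 1.0909 * 0.5605
KR-20 = 0.6114

0.6114


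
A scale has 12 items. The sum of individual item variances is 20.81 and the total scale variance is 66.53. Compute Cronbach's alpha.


alpha = (k/(k-1)) * (1 - sum(si^2)/s_total^2)
= (12/11) * (1 - 20.81/66.53)
alpha = 0.7497

0.7497


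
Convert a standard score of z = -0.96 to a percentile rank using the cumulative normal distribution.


CDF(z) = 0.5 * (1 + erf(z/sqrt(2)))
erf(-0.6788) = -0.6629
CDF = 0.1685
Percentile rank = 0.1685 * 100 = 16.85

16.85


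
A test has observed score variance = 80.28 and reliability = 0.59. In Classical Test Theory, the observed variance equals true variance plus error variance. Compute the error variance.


var_true = rxx * var_obs = 0.59 * 80.28 = 47.3652
var_error = var_obs - var_true
var_error = 80.28 - 47.3652
var_error = 32.9148

32.9148


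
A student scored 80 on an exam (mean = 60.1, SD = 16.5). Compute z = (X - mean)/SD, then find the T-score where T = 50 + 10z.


z = (X - mean) / SD = (80 - 60.1) / 16.5
z = 19.9 / 16.5
z = 1.2061
T-score = T = 50 + 10z
Carry z at full precision (z = 19.9 / 16.5) into the conversion:
T-score = 50 + 10 * (19.9 / 16.5) = 50 + 199 / 16.5
T-score = 50 + 12.0606
T-score = 62.0606

62.0606


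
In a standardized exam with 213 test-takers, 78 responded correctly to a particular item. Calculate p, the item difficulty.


Item difficulty p = number correct / total examinees
p = 78 / 213
p = 0.3662

0.3662


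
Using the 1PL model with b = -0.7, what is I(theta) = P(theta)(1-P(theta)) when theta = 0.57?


P = 1/(1+exp(-(0.57--0.7))) = 0.7807
I = P*(1-P) = 0.7807 * 0.2193
I = 0.1712

0.1712


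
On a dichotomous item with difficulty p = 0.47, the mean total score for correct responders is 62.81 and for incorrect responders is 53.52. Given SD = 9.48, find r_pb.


q = 1 - p = 0.53
rpb = ((M1 - M0) / SD) * sqrt(p * q)
rpb = ((62.81 - 53.52) / 9.48) * sqrt(0.47 * 0.53)
rpb = 0.4891

0.4891


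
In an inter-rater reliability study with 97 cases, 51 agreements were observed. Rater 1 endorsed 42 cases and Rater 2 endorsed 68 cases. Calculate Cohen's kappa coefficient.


P_o = 51/97 = 0.525773
P_e = (42*68 + 55*29) / 9409 = 0.473058
kappa = (P_o - P_e) / (1 - P_e)
kappa = (0.525773 - 0.473058) / (1 - 0.473058)
kappa = 0.1

0.1


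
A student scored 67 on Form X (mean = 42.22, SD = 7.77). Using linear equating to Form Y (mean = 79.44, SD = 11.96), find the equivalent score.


slope = SD_Y / SD_X = 11.96 / 7.77 ~ 1.5393
intercept = mean_Y - slope * mean_X = 79.44 - (11.96 / 7.77) * 42.22 ~ 14.4527
Y = slope * X + intercept. To avoid rounding drift from the rounded slope/intercept, evaluate the equivalent form Y = mean_Y + SD_Y * (X - mean_X) / SD_X at full precision:
Y = 79.44 + 11.96 * (67 - 42.22) / 7.77
Y = 79.44 + 11.96 * 24.78 / 7.77
Y = 79.44 + 296.3688 / 7.77
Y = 79.44 + 38.1427
Y = 117.5827

117.5827


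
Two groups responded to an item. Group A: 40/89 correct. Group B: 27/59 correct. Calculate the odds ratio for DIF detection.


Odds_A = 40/49 = 0.8163
Odds_B = 27/32 = 0.8438
OR = Odds_A / Odds_B = 0.8163 / 0.8438
Exactly, OR = (40 * 32) / (49 * 27) = 1280 / 1323
OR = 0.9675

0.9675


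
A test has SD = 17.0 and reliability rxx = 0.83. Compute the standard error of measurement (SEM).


SEM = SD * sqrt(1 - rxx)
SEM = 17.0 * sqrt(1 - 0.83)
SEM = 17.0 * sqrt(0.17) = 17.0 * 0.412311
SEM = 7.0093

7.0093


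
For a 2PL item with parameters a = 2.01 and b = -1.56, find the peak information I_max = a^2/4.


For 2PL, max info at theta = b = -1.56
I_max = a^2 / 4 = 2.01^2 / 4
= 4.0401 / 4
I_max = 1.01

1.01


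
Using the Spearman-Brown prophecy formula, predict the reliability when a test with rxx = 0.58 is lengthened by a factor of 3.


r_new = (n * rxx) / (1 + (n-1) * rxx)
r_new = (3 * 0.58) / (1 + 2 * 0.58)
r_new = 1.74 / 2.16
r_new = 0.8056

0.8056


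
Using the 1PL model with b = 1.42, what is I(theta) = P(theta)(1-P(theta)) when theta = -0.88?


P = 1/(1+exp(-(-0.88-1.42))) = 0.0911
I = P*(1-P) = 0.0911 * 0.9089
I = 0.0828

0.0828


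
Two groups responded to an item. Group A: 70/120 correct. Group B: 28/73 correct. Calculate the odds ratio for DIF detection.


Odds_A = 70/50 = 1.4
Odds_B = 28/45 = 0.6222
OR = Odds_A / Odds_B = 1.4 / 0.6222
Exactly, OR = (70 * 45) / (50 * 28) = 3150 / 1400
OR = 2.25

2.25


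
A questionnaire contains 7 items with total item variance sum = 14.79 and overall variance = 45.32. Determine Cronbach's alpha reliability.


alpha = (k/(k-1)) * (1 - sum(si^2)/s_total^2)
= (7/6) * (1 - 14.79/45.32)
alpha = 0.7859

0.7859


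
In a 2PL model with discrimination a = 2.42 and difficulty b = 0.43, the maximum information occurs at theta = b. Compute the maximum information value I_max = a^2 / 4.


For 2PL, max info at theta = b = 0.43
I_max = a^2 / 4 = 2.42^2 / 4
= 5.8564 / 4
I_max = 1.4641

1.4641


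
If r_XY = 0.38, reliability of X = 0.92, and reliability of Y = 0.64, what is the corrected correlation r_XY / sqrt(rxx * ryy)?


r_corrected = rxy / sqrt(rxx * ryy)
= 0.38 / sqrt(0.92 * 0.64)
= 0.38 / sqrt(0.5888)
= 0.38 / 0.767333
r_corrected = 0.4952

0.4952


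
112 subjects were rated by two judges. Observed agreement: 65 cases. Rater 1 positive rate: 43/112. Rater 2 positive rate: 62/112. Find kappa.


P_o = 65/112 = 0.580357
P_e = (43*62 + 69*50) / 12544 = 0.487564
kappa = (P_o - P_e) / (1 - P_e)
kappa = (0.580357 - 0.487564) / (1 - 0.487564)
kappa = 0.1811

0.1811


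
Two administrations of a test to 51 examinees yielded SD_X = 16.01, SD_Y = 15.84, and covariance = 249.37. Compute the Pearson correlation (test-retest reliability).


r = cov(X,Y) / (SD_X * SD_Y)
r = 249.37 / (16.01 * 15.84)
r = 249.37 / 253.5984
r = 0.9833

0.9833


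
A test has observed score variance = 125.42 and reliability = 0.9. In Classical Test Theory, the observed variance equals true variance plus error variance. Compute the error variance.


var_true = rxx * var_obs = 0.9 * 125.42 = 112.878
var_error = var_obs - var_true
var_error = 125.42 - 112.878
var_error = 12.542

12.542


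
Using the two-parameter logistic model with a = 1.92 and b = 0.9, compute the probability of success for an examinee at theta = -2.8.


a*(theta - b) = 1.92 * (-2.8 - 0.9) = -7.104
exp(--7.104) = 1216.8247
P = 1 / (1 + 1216.8247)
P = 0.0008

0.0008


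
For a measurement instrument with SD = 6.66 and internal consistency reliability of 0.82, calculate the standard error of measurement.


SEM = SD * sqrt(1 - rxx)
SEM = 6.66 * sqrt(1 - 0.82)
SEM = 6.66 * sqrt(0.18) = 6.66 * 0.424264
SEM = 2.8256

2.8256


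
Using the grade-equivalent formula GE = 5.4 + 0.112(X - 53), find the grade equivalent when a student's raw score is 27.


raw - median = 27 - 53 = -26
slope * diff = 0.112 * -26 = -2.912
GE = 5.4 + -2.912
GE = 2.488

2.488


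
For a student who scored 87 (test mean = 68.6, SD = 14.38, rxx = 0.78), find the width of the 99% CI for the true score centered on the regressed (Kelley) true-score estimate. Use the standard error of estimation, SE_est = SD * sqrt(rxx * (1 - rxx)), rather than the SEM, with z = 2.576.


True score estimate = 0.78*87 + 0.22*68.6 = 82.952
SE_est = SD * sqrt(rxx * (1 - rxx)) = 14.38 * sqrt(0.78 * 0.22) = 14.38 * sqrt(0.1716) = 5.956862
CI = T_est +/- z * SE_est, so width = 2 * z * SE_est = 2 * 2.576 * 5.956862
Width = 30.6898

30.6898


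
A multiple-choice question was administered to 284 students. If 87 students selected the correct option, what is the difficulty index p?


Item difficulty p = number correct / total examinees
p = 87 / 284
p = 0.3063

0.3063


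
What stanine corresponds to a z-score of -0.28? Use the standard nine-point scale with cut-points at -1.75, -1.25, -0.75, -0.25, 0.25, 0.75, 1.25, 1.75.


Stanine boundaries: [-1.75, -1.25, -0.75, -0.25, 0.25, 0.75, 1.25, 1.75]
z = -0.28
Check each boundary:
  z >= -1.75 -> could be stanine 2
  z >= -1.25 -> could be stanine 3
  z >= -0.75 -> could be stanine 4
  z < -0.25
  z < 0.25
  z < 0.75
  z < 1.25
  z < 1.75
Highest qualifying boundary gives stanine = 4

4


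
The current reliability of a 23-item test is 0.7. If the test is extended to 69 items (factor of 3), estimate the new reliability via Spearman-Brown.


r_new = (n * rxx) / (1 + (n-1) * rxx)
r_new = (3 * 0.7) / (1 + 2 * 0.7)
r_new = 2.1 / 2.4
r_new = 0.875

0.875


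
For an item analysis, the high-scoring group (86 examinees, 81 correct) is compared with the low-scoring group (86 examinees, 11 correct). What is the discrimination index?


p_upper = 81/86 = 0.9419
p_lower = 11/86 = 0.1279
D = 0.9419 - 0.1279 = 0.814

0.814


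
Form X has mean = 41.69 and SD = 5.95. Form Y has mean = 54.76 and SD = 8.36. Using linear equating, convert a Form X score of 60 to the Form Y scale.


slope = SD_Y / SD_X = 8.36 / 5.95 ~ 1.405
intercept = mean_Y - slope * mean_X = 54.76 - (8.36 / 5.95) * 41.69 ~ -3.8162
Y = slope * X + intercept. To avoid rounding drift from the rounded slope/intercept, evaluate the equivalent form Y = mean_Y + SD_Y * (X - mean_X) / SD_X at full precision:
Y = 54.76 + 8.36 * (60 - 41.69) / 5.95
Y = 54.76 + 8.36 * 18.31 / 5.95
Y = 54.76 + 153.0716 / 5.95
Y = 54.76 + 25.7263
Y = 80.4863

80.4863


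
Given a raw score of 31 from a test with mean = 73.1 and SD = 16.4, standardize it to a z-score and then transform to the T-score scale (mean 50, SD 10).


z = (X - mean) / SD = (31 - 73.1) / 16.4
z = -42.1 / 16.4
z = -2.5671
T-score = T = 50 + 10z
Carry z at full precision (z = -42.1 / 16.4) into the conversion:
T-score = 50 + 10 * (-42.1 / 16.4) = 50 + -421 / 16.4
T-score = 50 + -25.6707
T-score = 24.3293

24.3293


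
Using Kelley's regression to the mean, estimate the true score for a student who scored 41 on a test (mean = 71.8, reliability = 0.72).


T_est = rxx * X + (1 - rxx) * mean
T_est = 0.72 * 41 + 0.28 * 71.8
T_est = 29.52 + 20.104
T_est = 49.624

49.624


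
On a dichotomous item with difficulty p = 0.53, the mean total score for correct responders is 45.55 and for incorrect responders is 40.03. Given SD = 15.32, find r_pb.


q = 1 - p = 0.47
rpb = ((M1 - M0) / SD) * sqrt(p * q)
rpb = ((45.55 - 40.03) / 15.32) * sqrt(0.53 * 0.47)
rpb = 0.1798

0.1798


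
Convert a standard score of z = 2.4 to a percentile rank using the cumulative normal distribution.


CDF(z) = 0.5 * (1 + erf(z/sqrt(2)))
erf(1.6971) = 0.9836
CDF = 0.9918
Percentile rank = 0.9918 * 100 = 99.18

99.18


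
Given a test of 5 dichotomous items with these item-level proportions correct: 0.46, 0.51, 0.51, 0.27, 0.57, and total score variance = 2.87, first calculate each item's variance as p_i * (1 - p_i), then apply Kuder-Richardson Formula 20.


For each item, compute p_i * q_i:
  Item 1: 0.46 * 0.54 = 0.2484
  Item 2: 0.51 * 0.49 = 0.2499
  Item 3: 0.51 * 0.49 = 0.2499
  Item 4: 0.27 * 0.73 = 0.1971
  Item 5: 0.57 * 0.43 = 0.2451
Sum(p_i * q_i) = 0.2484 + 0.2499 + 0.2499 + 0.1971 + 0.2451 = 1.1904
KR-20 = (k/(k-1)) * (1 - Sum(p_i*q_i) / Var_total)
= (5/4) * (1 - 1.1904/2.87)
= 1.25 * 0.5852
KR-20 = 0.7315

0.7315


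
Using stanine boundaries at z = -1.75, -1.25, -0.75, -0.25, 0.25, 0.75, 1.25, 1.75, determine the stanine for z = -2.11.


Stanine boundaries: [-1.75, -1.25, -0.75, -0.25, 0.25, 0.75, 1.25, 1.75]
z = -2.11
Check each boundary:
  z < -1.75
  z < -1.25
  z < -0.75
  z < -0.25
  z < 0.25
  z < 0.75
  z < 1.25
  z < 1.75
Highest qualifying boundary gives stanine = 1

1


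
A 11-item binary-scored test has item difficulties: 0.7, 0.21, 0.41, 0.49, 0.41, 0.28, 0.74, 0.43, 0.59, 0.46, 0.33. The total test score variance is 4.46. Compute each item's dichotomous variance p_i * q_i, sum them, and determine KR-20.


For each item, compute p_i * q_i:
  Item 1: 0.7 * 0.3 = 0.21
  Item 2: 0.21 * 0.79 = 0.1659
  Item 3: 0.41 * 0.59 = 0.2419
  Item 4: 0.49 * 0.51 = 0.2499
  Item 5: 0.41 * 0.59 = 0.2419
  Item 6: 0.28 * 0.72 = 0.2016
  Item 7: 0.74 * 0.26 = 0.1924
  Item 8: 0.43 * 0.57 = 0.2451
  Item 9: 0.59 * 0.41 = 0.2419
  Item 10: 0.46 * 0.54 = 0.2484
  Item 11: 0.33 * 0.67 = 0.2211
Sum(p_i * q_i) = 0.21 + 0.1659 + 0.2419 + 0.2499 + 0.2419 + 0.2016 + 0.1924 + 0.2451 + 0.2419 + 0.2484 + 0.2211 = 2.4601
KR-20 = (k/(k-1)) * (1 - Sum(p_i*q_i) / Var_total)
= (11/10) * (1 - 2.4601/4.46)
= 1.1 * 0.4484
KR-20 = 0.4932

0.4932


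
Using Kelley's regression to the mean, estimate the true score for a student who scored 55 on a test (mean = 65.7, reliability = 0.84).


T_est = rxx * X + (1 - rxx) * mean
T_est = 0.84 * 55 + 0.16 * 65.7
T_est = 46.2 + 10.512
T_est = 56.712

56.712


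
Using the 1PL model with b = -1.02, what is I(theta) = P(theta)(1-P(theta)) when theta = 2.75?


P = 1/(1+exp(-(2.75--1.02))) = 0.9775
I = P*(1-P) = 0.9775 * 0.0225
I = 0.022

0.022


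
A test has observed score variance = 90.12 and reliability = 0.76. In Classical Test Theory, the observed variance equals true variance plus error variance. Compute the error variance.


var_true = rxx * var_obs = 0.76 * 90.12 = 68.4912
var_error = var_obs - var_true
var_error = 90.12 - 68.4912
var_error = 21.6288

21.6288


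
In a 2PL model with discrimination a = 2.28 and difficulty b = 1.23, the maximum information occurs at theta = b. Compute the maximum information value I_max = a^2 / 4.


For 2PL, max info at theta = b = 1.23
I_max = a^2 / 4 = 2.28^2 / 4
= 5.1984 / 4
I_max = 1.2996

1.2996


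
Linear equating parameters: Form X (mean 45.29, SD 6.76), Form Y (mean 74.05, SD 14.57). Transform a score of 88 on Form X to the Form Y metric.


slope = SD_Y / SD_X = 14.57 / 6.76 ~ 2.1553
intercept = mean_Y - slope * mean_X = 74.05 - (14.57 / 6.76) * 45.29 ~ -23.5647
Y = slope * X + intercept. To avoid rounding drift from the rounded slope/intercept, evaluate the equivalent form Y = mean_Y + SD_Y * (X - mean_X) / SD_X at full precision:
Y = 74.05 + 14.57 * (88 - 45.29) / 6.76
Y = 74.05 + 14.57 * 42.71 / 6.76
Y = 74.05 + 622.2847 / 6.76
Y = 74.05 + 92.0539
Y = 166.1039

166.1039


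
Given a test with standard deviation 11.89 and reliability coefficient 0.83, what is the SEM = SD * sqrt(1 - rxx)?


SEM = SD * sqrt(1 - rxx)
SEM = 11.89 * sqrt(1 - 0.83)
SEM = 11.89 * sqrt(0.17) = 11.89 * 0.412311
SEM = 4.9024

4.9024


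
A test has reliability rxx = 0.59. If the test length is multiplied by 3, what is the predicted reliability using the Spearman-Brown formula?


r_new = (n * rxx) / (1 + (n-1) * rxx)
r_new = (3 * 0.59) / (1 + 2 * 0.59)
r_new = 1.77 / 2.18
r_new = 0.8119

0.8119


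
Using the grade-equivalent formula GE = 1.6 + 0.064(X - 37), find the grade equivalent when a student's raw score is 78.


raw - median = 78 - 37 = 41
slope * diff = 0.064 * 41 = 2.624
GE = 1.6 + 2.624
GE = 4.224

4.224


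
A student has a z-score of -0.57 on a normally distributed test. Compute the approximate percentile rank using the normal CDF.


CDF(z) = 0.5 * (1 + erf(z/sqrt(2)))
erf(-0.4031) = -0.4313
CDF = 0.2843
Percentile rank = 0.2843 * 100 = 28.43

28.43


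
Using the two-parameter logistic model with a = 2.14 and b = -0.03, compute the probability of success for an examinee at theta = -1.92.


a*(theta - b) = 2.14 * (-1.92 - -0.03) = -4.0446
exp(--4.0446) = 57.0883
P = 1 / (1 + 57.0883)
P = 0.0172

0.0172


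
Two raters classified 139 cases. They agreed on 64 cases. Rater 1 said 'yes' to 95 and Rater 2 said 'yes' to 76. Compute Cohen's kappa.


P_o = 64/139 = 0.460432
P_e = (95*76 + 44*63) / 19321 = 0.517157
kappa = (P_o - P_e) / (1 - P_e)
kappa = (0.460432 - 0.517157) / (1 - 0.517157)
kappa = -0.1175

-0.1175


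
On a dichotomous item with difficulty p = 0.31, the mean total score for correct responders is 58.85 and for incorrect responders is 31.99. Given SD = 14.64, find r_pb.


q = 1 - p = 0.69
rpb = ((M1 - M0) / SD) * sqrt(p * q)
rpb = ((58.85 - 31.99) / 14.64) * sqrt(0.31 * 0.69)
rpb = 0.8485

0.8485


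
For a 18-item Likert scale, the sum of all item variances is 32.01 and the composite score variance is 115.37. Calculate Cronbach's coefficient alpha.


alpha = (k/(k-1)) * (1 - sum(si^2)/s_total^2)
= (18/17) * (1 - 32.01/115.37)
alpha = 0.765

0.765


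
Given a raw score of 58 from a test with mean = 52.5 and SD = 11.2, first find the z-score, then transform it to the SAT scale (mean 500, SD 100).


z = (X - mean) / SD = (58 - 52.5) / 11.2
z = 5.5 / 11.2
z = 0.4911
SAT-scale = SAT = 500 + 100z
Carry z at full precision (z = 5.5 / 11.2) into the conversion:
SAT-scale = 500 + 100 * (5.5 / 11.2) = 500 + 550 / 11.2
SAT-scale = 500 + 49.1071
SAT-scale = 549.1071

549.1071


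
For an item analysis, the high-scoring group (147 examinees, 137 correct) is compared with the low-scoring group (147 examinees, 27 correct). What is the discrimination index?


p_upper = 137/147 = 0.932
p_lower = 27/147 = 0.1837
D = 0.932 - 0.1837 = 0.7483

0.7483


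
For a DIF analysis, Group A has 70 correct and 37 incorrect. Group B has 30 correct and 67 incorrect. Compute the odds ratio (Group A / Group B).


Odds_A = 70/37 = 1.8919
Odds_B = 30/67 = 0.4478
OR = Odds_A / Odds_B = 1.8919 / 0.4478
Exactly, OR = (70 * 67) / (37 * 30) = 4690 / 1110
OR = 4.2252

4.2252


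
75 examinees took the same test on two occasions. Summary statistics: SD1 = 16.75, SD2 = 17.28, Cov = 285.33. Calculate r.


r = cov(X,Y) / (SD_X * SD_Y)
r = 285.33 / (16.75 * 17.28)
r = 285.33 / 289.44
r = 0.9858

0.9858


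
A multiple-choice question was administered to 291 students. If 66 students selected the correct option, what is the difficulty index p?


Item difficulty p = number correct / total examinees
p = 66 / 291
p = 0.2268

0.2268


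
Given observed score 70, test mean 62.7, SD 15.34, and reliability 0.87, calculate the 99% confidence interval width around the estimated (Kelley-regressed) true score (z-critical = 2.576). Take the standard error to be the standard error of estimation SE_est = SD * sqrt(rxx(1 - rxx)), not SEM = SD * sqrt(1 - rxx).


True score estimate = 0.87*70 + 0.13*62.7 = 69.051
SE_est = SD * sqrt(rxx * (1 - rxx)) = 15.34 * sqrt(0.87 * 0.13) = 15.34 * sqrt(0.1131) = 5.158895
CI = T_est +/- z * SE_est, so width = 2 * z * SE_est = 2 * 2.576 * 5.158895
Width = 26.5786

26.5786


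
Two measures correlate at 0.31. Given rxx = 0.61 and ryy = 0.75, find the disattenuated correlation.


r_corrected = rxy / sqrt(rxx * ryy)
= 0.31 / sqrt(0.61 * 0.75)
= 0.31 / sqrt(0.4575)
= 0.31 / 0.676387
r_corrected = 0.4583

0.4583


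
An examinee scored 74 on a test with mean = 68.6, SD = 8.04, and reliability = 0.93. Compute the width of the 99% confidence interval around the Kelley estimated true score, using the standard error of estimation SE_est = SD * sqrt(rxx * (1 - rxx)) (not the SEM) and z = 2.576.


True score estimate = 0.93*74 + 0.07*68.6 = 73.622
SE_est = SD * sqrt(rxx * (1 - rxx)) = 8.04 * sqrt(0.93 * 0.07) = 8.04 * sqrt(0.0651) = 2.051382
CI = T_est +/- z * SE_est, so width = 2 * z * SE_est = 2 * 2.576 * 2.051382
Width = 10.5687

10.5687


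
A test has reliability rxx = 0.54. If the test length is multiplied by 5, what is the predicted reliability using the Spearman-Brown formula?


r_new = (n * rxx) / (1 + (n-1) * rxx)
r_new = (5 * 0.54) / (1 + 4 * 0.54)
r_new = 2.7 / 3.16
r_new = 0.8544

0.8544


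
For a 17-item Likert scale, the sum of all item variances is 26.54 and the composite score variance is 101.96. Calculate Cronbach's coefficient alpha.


alpha = (k/(k-1)) * (1 - sum(si^2)/s_total^2)
= (17/16) * (1 - 26.54/101.96)
alpha = 0.7859

0.7859


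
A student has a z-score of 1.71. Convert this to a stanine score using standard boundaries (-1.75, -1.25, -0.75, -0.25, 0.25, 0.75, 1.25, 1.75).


Stanine boundaries: [-1.75, -1.25, -0.75, -0.25, 0.25, 0.75, 1.25, 1.75]
z = 1.71
Check each boundary:
  z >= -1.75 -> could be stanine 2
  z >= -1.25 -> could be stanine 3
  z >= -0.75 -> could be stanine 4
  z >= -0.25 -> could be stanine 5
  z >= 0.25 -> could be stanine 6
  z >= 0.75 -> could be stanine 7
  z >= 1.25 -> could be stanine 8
  z < 1.75
Highest qualifying boundary gives stanine = 8

8


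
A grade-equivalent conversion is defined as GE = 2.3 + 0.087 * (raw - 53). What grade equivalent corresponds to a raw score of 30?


raw - median = 30 - 53 = -23
slope * diff = 0.087 * -23 = -2.001
GE = 2.3 + -2.001
GE = 0.299

0.299


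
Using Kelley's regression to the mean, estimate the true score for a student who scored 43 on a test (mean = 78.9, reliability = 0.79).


T_est = rxx * X + (1 - rxx) * mean
T_est = 0.79 * 43 + 0.21 * 78.9
T_est = 33.97 + 16.569
T_est = 50.539

50.539


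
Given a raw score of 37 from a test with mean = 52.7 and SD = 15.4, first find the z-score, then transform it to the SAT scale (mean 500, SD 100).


z = (X - mean) / SD = (37 - 52.7) / 15.4
z = -15.7 / 15.4
z = -1.0195
SAT-scale = SAT = 500 + 100z
Carry z at full precision (z = -15.7 / 15.4) into the conversion:
SAT-scale = 500 + 100 * (-15.7 / 15.4) = 500 + -1570 / 15.4
SAT-scale = 500 + -101.9481
SAT-scale = 398.0519

398.0519


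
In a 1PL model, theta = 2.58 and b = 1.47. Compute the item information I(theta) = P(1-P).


P = 1/(1+exp(-(2.58-1.47))) = 0.7521
I = P*(1-P) = 0.7521 * 0.2479
I = 0.1864

0.1864


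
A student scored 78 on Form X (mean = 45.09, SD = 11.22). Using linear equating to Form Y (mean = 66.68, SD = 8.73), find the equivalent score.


slope = SD_Y / SD_X = 8.73 / 11.22 ~ 0.7781
intercept = mean_Y - slope * mean_X = 66.68 - (8.73 / 11.22) * 45.09 ~ 31.5966
Y = slope * X + intercept. To avoid rounding drift from the rounded slope/intercept, evaluate the equivalent form Y = mean_Y + SD_Y * (X - mean_X) / SD_X at full precision:
Y = 66.68 + 8.73 * (78 - 45.09) / 11.22
Y = 66.68 + 8.73 * 32.91 / 11.22
Y = 66.68 + 287.3043 / 11.22
Y = 66.68 + 25.6064
Y = 92.2864

92.2864


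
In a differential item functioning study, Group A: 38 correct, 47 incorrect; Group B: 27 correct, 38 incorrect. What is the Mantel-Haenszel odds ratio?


Odds_A = 38/47 = 0.8085
Odds_B = 27/38 = 0.7105
OR = Odds_A / Odds_B = 0.8085 / 0.7105
Exactly, OR = (38 * 38) / (47 * 27) = 1444 / 1269
OR = 1.1379

1.1379


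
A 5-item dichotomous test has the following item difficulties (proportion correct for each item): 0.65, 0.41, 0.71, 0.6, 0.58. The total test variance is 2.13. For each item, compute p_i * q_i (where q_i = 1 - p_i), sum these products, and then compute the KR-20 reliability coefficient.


For each item, compute p_i * q_i:
  Item 1: 0.65 * 0.35 = 0.2275
  Item 2: 0.41 * 0.59 = 0.2419
  Item 3: 0.71 * 0.29 = 0.2059
  Item 4: 0.6 * 0.4 = 0.24
  Item 5: 0.58 * 0.42 = 0.2436
Sum(p_i * q_i) = 0.2275 + 0.2419 + 0.2059 + 0.24 + 0.2436 = 1.1589
KR-20 = (k/(k-1)) * (1 - Sum(p_i*q_i) / Var_total)
= (5/4) * (1 - 1.1589/2.13)
= 1.25 * 0.4559
KR-20 = 0.5699

0.5699


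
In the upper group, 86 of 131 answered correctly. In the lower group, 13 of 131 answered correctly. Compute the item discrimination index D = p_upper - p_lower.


p_upper = 86/131 = 0.6565
p_lower = 13/131 = 0.0992
D = 0.6565 - 0.0992 = 0.5573

0.5573


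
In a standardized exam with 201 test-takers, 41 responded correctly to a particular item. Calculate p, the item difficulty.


Item difficulty p = number correct / total examinees
p = 41 / 201
p = 0.204

0.204


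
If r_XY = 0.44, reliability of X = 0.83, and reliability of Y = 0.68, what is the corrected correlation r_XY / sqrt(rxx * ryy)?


r_corrected = rxy / sqrt(rxx * ryy)
= 0.44 / sqrt(0.83 * 0.68)
= 0.44 / sqrt(0.5644)
= 0.44 / 0.751266
r_corrected = 0.5857

0.5857


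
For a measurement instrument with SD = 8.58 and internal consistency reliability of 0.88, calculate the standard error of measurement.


SEM = SD * sqrt(1 - rxx)
SEM = 8.58 * sqrt(1 - 0.88)
SEM = 8.58 * sqrt(0.12) = 8.58 * 0.34641
SEM = 2.9722

2.9722


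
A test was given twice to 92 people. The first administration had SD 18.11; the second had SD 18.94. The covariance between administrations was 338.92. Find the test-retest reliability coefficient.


r = cov(X,Y) / (SD_X * SD_Y)
r = 338.92 / (18.11 * 18.94)
r = 338.92 / 343.0034
r = 0.9881

0.9881


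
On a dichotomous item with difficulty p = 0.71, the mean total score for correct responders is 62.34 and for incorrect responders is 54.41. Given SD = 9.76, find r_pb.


q = 1 - p = 0.29
rpb = ((M1 - M0) / SD) * sqrt(p * q)
rpb = ((62.34 - 54.41) / 9.76) * sqrt(0.71 * 0.29)
rpb = 0.3687

0.3687


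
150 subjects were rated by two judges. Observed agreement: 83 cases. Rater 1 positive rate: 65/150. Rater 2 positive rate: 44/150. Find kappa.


P_o = 83/150 = 0.553333
P_e = (65*44 + 85*106) / 22500 = 0.527556
kappa = (P_o - P_e) / (1 - P_e)
kappa = (0.553333 - 0.527556) / (1 - 0.527556)
kappa = 0.0546

0.0546


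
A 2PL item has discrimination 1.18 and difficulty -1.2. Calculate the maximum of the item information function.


For 2PL, max info at theta = b = -1.2
I_max = a^2 / 4 = 1.18^2 / 4
= 1.3924 / 4
I_max = 0.3481

0.3481


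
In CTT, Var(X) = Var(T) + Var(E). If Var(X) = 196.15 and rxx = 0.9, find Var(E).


var_true = rxx * var_obs = 0.9 * 196.15 = 176.535
var_error = var_obs - var_true
var_error = 196.15 - 176.535
var_error = 19.615

19.615


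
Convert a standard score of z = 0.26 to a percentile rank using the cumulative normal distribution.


CDF(z) = 0.5 * (1 + erf(z/sqrt(2)))
erf(0.1838) = 0.2051
CDF = 0.6026
Percentile rank = 0.6026 * 100 = 60.26

60.26
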